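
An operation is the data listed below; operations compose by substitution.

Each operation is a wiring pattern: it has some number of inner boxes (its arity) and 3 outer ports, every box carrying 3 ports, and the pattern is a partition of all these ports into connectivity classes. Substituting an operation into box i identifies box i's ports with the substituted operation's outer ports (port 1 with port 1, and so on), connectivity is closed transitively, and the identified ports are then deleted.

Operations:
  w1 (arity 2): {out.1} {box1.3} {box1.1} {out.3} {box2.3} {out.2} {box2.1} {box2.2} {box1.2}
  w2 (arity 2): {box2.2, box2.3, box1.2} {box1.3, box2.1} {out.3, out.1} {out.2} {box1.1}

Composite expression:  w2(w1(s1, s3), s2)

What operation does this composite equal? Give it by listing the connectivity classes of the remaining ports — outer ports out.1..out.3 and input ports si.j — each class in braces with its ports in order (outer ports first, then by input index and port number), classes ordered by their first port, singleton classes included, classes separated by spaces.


{out.1, out.3} {out.2} {s1.1} {s1.2} {s1.3} {s2.1} {s2.2, s2.3} {s3.1} {s3.2} {s3.3}

Connectivity passes through glued w2-boundaries; trace each wire chain.
w1 over (s1, s3) gives {out.1} {out.2} {out.3} {s1.1} {s1.2} {s1.3} {s3.1} {s3.2} {s3.3}, out.j being that stage's outer ports
w2 over (s1, s3, s2) gives {out.1, out.3} {out.2} {s1.1} {s1.2} {s1.3} {s2.1} {s2.2, s2.3} {s3.1} {s3.2} {s3.3}, out.j being that stage's outer ports


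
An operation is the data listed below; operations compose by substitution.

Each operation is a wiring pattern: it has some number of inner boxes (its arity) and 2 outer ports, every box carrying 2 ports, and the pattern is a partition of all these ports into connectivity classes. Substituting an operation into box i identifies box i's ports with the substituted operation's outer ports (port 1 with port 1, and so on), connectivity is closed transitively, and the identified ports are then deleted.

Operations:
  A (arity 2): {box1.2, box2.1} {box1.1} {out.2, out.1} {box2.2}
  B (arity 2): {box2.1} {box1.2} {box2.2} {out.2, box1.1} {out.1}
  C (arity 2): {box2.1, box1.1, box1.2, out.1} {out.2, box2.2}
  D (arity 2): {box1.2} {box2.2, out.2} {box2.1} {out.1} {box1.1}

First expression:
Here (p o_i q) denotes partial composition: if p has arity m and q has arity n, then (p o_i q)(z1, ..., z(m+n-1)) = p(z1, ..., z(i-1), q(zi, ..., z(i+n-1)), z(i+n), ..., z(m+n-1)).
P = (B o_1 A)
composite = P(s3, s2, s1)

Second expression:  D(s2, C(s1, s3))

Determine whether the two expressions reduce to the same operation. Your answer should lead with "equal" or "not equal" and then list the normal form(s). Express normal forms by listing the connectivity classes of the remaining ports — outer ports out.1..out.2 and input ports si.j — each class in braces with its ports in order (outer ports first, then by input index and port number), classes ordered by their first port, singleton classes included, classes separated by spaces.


not equal; the first gives {out.1} {out.2} {s1.1} {s1.2} {s2.1, s3.2} {s2.2} {s3.1} and the second {out.1} {out.2, s3.2} {s1.1, s1.2, s3.1} {s2.1} {s2.2}


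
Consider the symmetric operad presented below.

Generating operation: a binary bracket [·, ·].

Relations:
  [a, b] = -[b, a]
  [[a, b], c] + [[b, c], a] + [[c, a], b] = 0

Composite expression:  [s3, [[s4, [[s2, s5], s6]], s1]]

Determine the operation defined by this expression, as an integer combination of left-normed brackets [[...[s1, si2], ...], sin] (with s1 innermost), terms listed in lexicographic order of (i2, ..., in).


-[[[[[s1, s2], s5], s6], s4], s3] + [[[[[s1, s4], s2], s5], s6], s3] - [[[[[s1, s4], s5], s2], s6], s3] - [[[[[s1, s4], s6], s2], s5], s3] + [[[[[s1, s4], s6], s5], s2], s3] + [[[[[s1, s5], s2], s6], s4], s3] + [[[[[s1, s6], s2], s5], s4], s3] - [[[[[s1, s6], s5], s2], s4], s3]

Expand each bracket as ab - ba; the s1-initial words give the coefficients.
Composite bracket: [s3, [[s4, [[s2, s5], s6]], s1]]
The bracket unfolds into 32 signed words via [a, b] = ab - ba (2^5 = 32).
Keep just the words that open with s1:
  from s1s2s5s6s4s3, sign -1: term -[[[[[s1, s2], s5], s6], s4], s3]
  from s1s4s2s5s6s3, sign +1: term +[[[[[s1, s4], s2], s5], s6], s3]
  from s1s4s5s2s6s3, sign -1: term -[[[[[s1, s4], s5], s2], s6], s3]
  from s1s4s6s2s5s3, sign -1: term -[[[[[s1, s4], s6], s2], s5], s3]
  from s1s4s6s5s2s3, sign +1: term +[[[[[s1, s4], s6], s5], s2], s3]
  from s1s5s2s6s4s3, sign +1: term +[[[[[s1, s5], s2], s6], s4], s3]
  from s1s6s2s5s4s3, sign +1: term +[[[[[s1, s6], s2], s5], s4], s3]
  from s1s6s5s2s4s3, sign -1: term -[[[[[s1, s6], s5], s2], s4], s3]


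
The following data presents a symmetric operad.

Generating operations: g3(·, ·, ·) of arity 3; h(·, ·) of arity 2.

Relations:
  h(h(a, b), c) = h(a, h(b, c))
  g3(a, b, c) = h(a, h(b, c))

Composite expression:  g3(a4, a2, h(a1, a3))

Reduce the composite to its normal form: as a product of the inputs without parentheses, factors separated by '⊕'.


a4 ⊕ a2 ⊕ a1 ⊕ a3

All parenthesizations of g3 agree; list the a-inputs left to right.
h(a1, a3) unparenthesizes to a1 ⊕ a3
g3(a4, a2, h(a1, a3)) unparenthesizes to a4 ⊕ a2 ⊕ a1 ⊕ a3


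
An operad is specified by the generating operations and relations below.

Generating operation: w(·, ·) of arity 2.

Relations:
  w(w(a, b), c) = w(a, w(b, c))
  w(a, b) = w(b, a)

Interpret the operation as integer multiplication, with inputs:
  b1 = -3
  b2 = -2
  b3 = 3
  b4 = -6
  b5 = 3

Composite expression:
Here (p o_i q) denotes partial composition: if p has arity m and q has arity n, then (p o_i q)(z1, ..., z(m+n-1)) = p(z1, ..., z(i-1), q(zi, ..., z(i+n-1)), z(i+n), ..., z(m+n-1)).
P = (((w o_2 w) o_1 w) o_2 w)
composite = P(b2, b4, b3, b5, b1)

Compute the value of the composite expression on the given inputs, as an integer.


w(b4, b3) = -18
w(b2, w(b4, b3)) = 36
w(b5, b1) = -9
w(w(b2, w(b4, b3)), w(b5, b1)) = -324

-324


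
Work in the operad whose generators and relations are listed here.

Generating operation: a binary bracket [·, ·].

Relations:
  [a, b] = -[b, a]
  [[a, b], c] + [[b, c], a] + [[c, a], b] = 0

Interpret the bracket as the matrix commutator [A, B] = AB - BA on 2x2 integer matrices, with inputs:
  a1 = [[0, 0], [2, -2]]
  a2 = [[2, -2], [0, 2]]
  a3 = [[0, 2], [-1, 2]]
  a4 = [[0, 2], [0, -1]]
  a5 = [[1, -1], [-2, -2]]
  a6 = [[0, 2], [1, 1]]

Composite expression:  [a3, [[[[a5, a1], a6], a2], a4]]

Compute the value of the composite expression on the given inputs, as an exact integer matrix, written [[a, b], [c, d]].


[[200, -400], [0, -200]]

[a5, a1] = [[-2, 2], [-10, 2]]
[[a5, a1], a6] = [[22, -6], [14, -22]]
[[[a5, a1], a6], a2] = [[28, -88], [0, -28]]
[[[[a5, a1], a6], a2], a4] = [[0, 200], [0, 0]]
[a3, [[[[a5, a1], a6], a2], a4]] = [[200, -400], [0, -200]]


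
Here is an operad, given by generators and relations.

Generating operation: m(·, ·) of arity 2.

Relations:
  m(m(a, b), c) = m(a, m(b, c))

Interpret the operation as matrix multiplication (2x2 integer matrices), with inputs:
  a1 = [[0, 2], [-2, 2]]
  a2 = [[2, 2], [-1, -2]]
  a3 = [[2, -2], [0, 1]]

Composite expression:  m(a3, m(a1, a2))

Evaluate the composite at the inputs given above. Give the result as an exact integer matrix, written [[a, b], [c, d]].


[[8, 8], [-6, -8]]

m(a1, a2) = [[-2, -4], [-6, -8]]
m(a3, m(a1, a2)) = [[8, 8], [-6, -8]]


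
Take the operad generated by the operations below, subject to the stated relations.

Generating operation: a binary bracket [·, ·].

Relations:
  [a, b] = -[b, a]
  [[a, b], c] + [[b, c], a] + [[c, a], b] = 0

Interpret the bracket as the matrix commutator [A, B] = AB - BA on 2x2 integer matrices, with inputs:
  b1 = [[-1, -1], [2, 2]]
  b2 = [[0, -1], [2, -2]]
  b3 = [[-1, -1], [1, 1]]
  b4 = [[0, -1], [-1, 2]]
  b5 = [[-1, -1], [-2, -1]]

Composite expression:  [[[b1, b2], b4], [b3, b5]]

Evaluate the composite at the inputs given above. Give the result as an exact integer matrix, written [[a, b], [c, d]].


[[0, -40], [-80, 0]]


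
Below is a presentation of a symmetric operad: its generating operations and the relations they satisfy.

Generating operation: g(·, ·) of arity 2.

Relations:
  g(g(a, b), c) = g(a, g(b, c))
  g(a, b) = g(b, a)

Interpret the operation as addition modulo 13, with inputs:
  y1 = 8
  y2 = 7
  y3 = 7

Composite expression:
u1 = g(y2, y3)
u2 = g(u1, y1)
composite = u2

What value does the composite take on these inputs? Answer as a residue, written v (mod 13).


9 (mod 13)

g(y2, y3) = 1
g(g(y2, y3), y1) = 9


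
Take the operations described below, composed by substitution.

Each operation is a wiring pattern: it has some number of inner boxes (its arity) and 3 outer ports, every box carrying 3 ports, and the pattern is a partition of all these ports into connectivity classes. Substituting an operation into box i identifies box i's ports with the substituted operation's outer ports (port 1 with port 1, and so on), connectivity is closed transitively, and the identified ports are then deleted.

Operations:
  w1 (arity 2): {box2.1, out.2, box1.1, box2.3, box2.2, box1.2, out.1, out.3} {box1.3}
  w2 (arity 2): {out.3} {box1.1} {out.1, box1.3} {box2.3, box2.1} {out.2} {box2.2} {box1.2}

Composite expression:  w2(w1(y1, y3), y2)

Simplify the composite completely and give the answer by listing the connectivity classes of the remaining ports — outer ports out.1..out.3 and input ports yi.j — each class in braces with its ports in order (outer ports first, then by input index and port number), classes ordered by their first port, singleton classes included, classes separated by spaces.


Reachability decides: close wires over w2-identified ports.
the subtree at w1 composes to {out.1, out.2, out.3, y1.1, y1.2, y3.1, y3.2, y3.3} {y1.3} on (y1, y3); out.j = own outer ports
the subtree at w2 composes to {out.1, y1.1, y1.2, y3.1, y3.2, y3.3} {out.2} {out.3} {y1.3} {y2.1, y2.3} {y2.2} on (y1, y3, y2); out.j = own outer ports

{out.1, y1.1, y1.2, y3.1, y3.2, y3.3} {out.2} {out.3} {y1.3} {y2.1, y2.3} {y2.2}


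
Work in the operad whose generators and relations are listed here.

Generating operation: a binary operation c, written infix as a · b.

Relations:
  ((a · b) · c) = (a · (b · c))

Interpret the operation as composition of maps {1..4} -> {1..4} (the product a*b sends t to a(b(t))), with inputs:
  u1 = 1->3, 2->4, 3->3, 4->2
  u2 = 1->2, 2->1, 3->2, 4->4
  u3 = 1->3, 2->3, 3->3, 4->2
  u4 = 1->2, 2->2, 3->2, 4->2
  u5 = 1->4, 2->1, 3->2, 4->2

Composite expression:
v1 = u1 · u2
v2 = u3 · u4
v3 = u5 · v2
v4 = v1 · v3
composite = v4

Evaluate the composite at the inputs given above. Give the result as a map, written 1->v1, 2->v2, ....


(u1 · u2) = 1->4, 2->3, 3->4, 4->2
(u3 · u4) = 1->3, 2->3, 3->3, 4->3
(u5 · (u3 · u4)) = 1->2, 2->2, 3->2, 4->2
((u1 · u2) · (u5 · (u3 · u4))) = 1->3, 2->3, 3->3, 4->3

1->3, 2->3, 3->3, 4->3


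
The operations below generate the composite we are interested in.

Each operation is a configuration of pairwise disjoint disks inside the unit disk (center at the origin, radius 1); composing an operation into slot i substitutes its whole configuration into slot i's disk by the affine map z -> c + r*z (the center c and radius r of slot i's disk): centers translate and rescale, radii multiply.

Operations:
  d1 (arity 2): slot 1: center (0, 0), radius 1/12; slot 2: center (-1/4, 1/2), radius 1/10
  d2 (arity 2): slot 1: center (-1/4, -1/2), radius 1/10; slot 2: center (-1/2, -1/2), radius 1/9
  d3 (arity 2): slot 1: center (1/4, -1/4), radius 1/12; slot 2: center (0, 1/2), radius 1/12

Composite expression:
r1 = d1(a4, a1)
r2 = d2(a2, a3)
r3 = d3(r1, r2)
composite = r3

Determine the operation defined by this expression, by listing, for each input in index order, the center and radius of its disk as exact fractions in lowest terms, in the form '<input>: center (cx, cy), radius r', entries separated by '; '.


a1: center (11/48, -5/24), radius 1/120; a2: center (-1/48, 11/24), radius 1/120; a3: center (-1/24, 11/24), radius 1/108; a4: center (1/4, -1/4), radius 1/144

Each a-disk chains the slot maps above it in d3; radii multiply.
for a4, the 2-step affine chain lands on center (1/4, -1/4), radius 1/144
for a1, the 2-step affine chain lands on center (11/48, -5/24), radius 1/120
for a2, the 2-step affine chain lands on center (-1/48, 11/24), radius 1/120
for a3, the 2-step affine chain lands on center (-1/24, 11/24), radius 1/108


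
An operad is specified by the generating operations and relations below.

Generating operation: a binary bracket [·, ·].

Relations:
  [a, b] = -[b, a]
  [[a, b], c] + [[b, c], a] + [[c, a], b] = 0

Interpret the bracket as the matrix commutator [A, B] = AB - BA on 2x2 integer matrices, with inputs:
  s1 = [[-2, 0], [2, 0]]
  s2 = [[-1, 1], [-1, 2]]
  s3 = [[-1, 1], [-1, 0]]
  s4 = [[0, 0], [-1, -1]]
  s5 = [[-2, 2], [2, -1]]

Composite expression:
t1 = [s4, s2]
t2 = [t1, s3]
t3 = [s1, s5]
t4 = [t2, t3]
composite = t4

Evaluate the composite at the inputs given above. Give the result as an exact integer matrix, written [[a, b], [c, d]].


[s4, s2] = [[1, 1], [4, -1]]
[[s4, s2], s3] = [[-5, 3], [-2, 5]]
[s1, s5] = [[-4, -4], [2, 4]]
[[[s4, s2], s3], [s1, s5]] = [[-2, 64], [36, 2]]

[[-2, 64], [36, 2]]


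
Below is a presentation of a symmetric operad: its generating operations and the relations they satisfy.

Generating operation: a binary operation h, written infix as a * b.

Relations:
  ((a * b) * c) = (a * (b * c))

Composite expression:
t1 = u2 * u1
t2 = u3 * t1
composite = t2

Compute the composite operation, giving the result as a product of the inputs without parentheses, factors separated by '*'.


All parenthesizations of h agree; list the u-inputs left to right.
(u2 * u1) reduces to u2 * u1
(u3 * (u2 * u1)) reduces to u3 * u2 * u1

u3 * u2 * u1


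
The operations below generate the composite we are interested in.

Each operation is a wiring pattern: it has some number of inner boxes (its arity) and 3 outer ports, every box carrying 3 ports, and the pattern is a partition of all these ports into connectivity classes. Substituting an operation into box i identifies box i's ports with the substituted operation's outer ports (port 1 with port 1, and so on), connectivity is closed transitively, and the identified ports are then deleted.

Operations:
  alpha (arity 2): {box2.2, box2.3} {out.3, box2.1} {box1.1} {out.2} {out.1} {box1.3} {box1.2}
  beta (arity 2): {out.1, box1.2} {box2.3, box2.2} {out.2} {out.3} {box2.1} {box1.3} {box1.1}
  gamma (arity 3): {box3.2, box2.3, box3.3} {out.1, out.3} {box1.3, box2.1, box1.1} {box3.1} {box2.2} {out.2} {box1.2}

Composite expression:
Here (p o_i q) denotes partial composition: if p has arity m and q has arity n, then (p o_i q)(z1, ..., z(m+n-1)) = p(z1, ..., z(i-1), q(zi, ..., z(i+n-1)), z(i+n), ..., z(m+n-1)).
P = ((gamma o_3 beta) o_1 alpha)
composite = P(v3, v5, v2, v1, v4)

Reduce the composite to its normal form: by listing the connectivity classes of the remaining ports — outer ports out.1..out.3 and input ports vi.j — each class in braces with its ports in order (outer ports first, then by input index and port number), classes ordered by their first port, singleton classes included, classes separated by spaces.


{out.1, out.3} {out.2} {v1.1} {v1.2} {v1.3} {v2.1, v5.1} {v2.2} {v2.3} {v3.1} {v3.2} {v3.3} {v4.1} {v4.2, v4.3} {v5.2, v5.3}

Connectivity passes through glued gamma-boundaries; trace each wire chain.
composing alpha on (v3, v5), with out.j its own outer ports: {out.1} {out.2} {out.3, v5.1} {v3.1} {v3.2} {v3.3} {v5.2, v5.3}
composing beta on (v1, v4), with out.j its own outer ports: {out.1, v1.2} {out.2} {out.3} {v1.1} {v1.3} {v4.1} {v4.2, v4.3}
composing gamma on (v3, v5, v2, v1, v4), with out.j its own outer ports: {out.1, out.3} {out.2} {v1.1} {v1.2} {v1.3} {v2.1, v5.1} {v2.2} {v2.3} {v3.1} {v3.2} {v3.3} {v4.1} {v4.2, v4.3} {v5.2, v5.3}


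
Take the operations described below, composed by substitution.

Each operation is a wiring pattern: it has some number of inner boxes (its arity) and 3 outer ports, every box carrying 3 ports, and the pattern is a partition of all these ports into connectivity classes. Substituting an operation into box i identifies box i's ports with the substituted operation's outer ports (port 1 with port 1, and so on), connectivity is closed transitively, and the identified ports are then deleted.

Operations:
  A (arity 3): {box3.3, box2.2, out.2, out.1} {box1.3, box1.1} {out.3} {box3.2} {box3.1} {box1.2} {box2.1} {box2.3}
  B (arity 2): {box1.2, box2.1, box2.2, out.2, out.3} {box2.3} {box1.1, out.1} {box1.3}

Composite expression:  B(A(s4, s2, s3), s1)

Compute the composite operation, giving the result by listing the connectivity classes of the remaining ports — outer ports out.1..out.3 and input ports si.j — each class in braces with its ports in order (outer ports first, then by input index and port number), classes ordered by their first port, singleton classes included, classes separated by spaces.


{out.1, out.2, out.3, s1.1, s1.2, s2.2, s3.3} {s1.3} {s2.1} {s2.3} {s3.1} {s3.2} {s4.1, s4.3} {s4.2}


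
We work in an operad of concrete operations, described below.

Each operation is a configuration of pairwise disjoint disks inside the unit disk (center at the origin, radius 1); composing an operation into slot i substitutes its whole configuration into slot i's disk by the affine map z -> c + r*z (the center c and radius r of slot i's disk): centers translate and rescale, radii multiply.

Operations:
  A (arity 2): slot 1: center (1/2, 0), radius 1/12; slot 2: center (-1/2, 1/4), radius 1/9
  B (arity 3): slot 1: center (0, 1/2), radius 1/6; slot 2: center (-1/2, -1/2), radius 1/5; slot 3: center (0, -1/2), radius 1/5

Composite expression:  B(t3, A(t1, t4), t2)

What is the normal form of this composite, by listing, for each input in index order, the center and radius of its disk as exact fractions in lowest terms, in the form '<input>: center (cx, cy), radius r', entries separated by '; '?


t1: center (-2/5, -1/2), radius 1/60; t2: center (0, -1/2), radius 1/5; t3: center (0, 1/2), radius 1/6; t4: center (-3/5, -9/20), radius 1/45

Only the slot chain above each t matters under B; compose those maps.
t3 passes through 1 substitution, ending at center (0, 1/2), radius 1/6
t1 passes through 2 substitutions, ending at center (-2/5, -1/2), radius 1/60
t4 passes through 2 substitutions, ending at center (-3/5, -9/20), radius 1/45
t2 passes through 1 substitution, ending at center (0, -1/2), radius 1/5


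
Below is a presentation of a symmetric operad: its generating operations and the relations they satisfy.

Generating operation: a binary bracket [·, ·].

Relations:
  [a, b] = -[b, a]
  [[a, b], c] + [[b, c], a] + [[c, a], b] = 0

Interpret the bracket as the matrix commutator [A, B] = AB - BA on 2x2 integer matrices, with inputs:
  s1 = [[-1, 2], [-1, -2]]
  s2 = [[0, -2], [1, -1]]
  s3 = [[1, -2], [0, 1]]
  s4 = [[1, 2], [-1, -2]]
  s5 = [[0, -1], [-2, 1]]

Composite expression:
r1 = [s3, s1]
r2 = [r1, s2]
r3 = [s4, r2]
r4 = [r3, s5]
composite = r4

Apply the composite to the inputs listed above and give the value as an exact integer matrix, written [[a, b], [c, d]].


[[84, -2], [-80, -84]]


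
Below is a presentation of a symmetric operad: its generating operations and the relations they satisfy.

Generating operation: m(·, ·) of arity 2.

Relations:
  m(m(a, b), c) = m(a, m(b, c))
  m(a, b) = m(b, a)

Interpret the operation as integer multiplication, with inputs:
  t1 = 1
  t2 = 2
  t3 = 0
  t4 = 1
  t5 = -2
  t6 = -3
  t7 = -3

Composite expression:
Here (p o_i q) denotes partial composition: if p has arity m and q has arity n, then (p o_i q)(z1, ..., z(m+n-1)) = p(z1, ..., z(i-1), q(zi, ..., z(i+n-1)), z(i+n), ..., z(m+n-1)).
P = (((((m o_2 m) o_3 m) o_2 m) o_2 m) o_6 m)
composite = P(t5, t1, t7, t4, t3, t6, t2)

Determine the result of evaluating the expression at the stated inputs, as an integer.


0

m(t1, t7) = -3
m(m(t1, t7), t4) = -3
m(t6, t2) = -6
m(t3, m(t6, t2)) = 0
m(m(m(t1, t7), t4), m(t3, m(t6, t2))) = 0
m(t5, m(m(m(t1, t7), t4), m(t3, m(t6, t2)))) = 0


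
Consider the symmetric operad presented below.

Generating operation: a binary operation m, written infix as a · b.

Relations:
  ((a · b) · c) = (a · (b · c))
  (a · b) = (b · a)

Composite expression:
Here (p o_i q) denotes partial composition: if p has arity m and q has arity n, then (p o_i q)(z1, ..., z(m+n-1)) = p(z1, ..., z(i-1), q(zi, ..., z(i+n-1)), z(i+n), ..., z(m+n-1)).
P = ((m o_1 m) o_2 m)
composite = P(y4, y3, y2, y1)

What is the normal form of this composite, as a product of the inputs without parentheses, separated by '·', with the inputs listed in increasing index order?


y1 · y2 · y3 · y4


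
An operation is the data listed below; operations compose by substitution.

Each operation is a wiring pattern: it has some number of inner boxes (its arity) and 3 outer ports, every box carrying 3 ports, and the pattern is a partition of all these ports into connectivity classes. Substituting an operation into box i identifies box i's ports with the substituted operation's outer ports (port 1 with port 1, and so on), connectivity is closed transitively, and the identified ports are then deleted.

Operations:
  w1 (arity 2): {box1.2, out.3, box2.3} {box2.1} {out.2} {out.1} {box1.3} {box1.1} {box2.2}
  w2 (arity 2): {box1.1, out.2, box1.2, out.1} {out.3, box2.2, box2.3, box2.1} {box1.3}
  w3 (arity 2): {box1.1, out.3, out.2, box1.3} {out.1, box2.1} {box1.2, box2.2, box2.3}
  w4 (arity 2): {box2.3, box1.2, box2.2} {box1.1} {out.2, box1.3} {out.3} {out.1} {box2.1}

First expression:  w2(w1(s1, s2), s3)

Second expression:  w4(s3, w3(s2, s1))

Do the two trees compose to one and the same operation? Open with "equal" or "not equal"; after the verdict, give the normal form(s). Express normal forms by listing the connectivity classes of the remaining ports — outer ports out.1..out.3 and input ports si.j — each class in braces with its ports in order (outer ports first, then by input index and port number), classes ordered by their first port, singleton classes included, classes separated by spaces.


not equal; first: {out.1, out.2} {out.3, s3.1, s3.2, s3.3} {s1.1} {s1.2, s2.3} {s1.3} {s2.1} {s2.2}; second: {out.1} {out.2, s3.3} {out.3} {s1.1} {s1.2, s1.3, s2.2} {s2.1, s2.3, s3.2} {s3.1}

Reducing the first expression gives {out.1, out.2} {out.3, s3.1, s3.2, s3.3} {s1.1} {s1.2, s2.3} {s1.3} {s2.1} {s2.2}
Reducing the second expression gives {out.1} {out.2, s3.3} {out.3} {s1.1} {s1.2, s1.3, s2.2} {s2.1, s2.3, s3.2} {s3.1}
The normal forms differ: not equal.


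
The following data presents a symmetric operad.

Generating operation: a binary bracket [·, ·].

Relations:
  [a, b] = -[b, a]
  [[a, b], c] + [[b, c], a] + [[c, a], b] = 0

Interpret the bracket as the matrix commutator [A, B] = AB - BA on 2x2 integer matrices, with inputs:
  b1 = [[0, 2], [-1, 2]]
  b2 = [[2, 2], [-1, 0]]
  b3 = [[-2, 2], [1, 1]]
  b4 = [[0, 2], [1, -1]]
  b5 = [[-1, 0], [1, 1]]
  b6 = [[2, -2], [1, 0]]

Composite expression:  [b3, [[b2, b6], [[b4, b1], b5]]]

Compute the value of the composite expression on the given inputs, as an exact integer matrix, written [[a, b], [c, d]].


[b2, b6] = [[0, -8], [-4, 0]]
[b4, b1] = [[-4, 6], [-1, 4]]
[[b4, b1], b5] = [[6, 12], [10, -6]]
[[b2, b6], [[b4, b1], b5]] = [[-32, 96], [-48, 32]]
[b3, [[b2, b6], [[b4, b1], b5]]] = [[-192, -160], [-208, 192]]

[[-192, -160], [-208, 192]]


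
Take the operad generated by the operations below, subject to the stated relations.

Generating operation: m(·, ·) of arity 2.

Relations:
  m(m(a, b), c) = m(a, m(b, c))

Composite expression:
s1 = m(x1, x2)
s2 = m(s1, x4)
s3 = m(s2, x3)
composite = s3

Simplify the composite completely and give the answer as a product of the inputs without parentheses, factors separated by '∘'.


x1 ∘ x2 ∘ x4 ∘ x3

All parenthesizations of m agree; list the x-inputs left to right.
m(x1, x2) linearizes to x1 ∘ x2
m(m(x1, x2), x4) linearizes to x1 ∘ x2 ∘ x4
m(m(m(x1, x2), x4), x3) linearizes to x1 ∘ x2 ∘ x4 ∘ x3


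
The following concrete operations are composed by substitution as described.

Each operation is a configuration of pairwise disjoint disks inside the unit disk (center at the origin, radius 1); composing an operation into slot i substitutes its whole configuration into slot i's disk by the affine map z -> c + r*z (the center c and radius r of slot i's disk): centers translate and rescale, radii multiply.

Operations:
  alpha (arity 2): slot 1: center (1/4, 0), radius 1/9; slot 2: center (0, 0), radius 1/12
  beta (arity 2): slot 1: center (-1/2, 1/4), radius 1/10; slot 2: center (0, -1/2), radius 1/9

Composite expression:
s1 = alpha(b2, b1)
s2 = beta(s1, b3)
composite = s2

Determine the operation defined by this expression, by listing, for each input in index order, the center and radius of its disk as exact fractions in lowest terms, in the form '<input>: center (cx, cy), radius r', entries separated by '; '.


b1: center (-1/2, 1/4), radius 1/120; b2: center (-19/40, 1/4), radius 1/90; b3: center (0, -1/2), radius 1/9

Each b-disk chains the slot maps above it in beta; radii multiply.
b2: after 2 affine steps, its disk has center (-19/40, 1/4), radius 1/90
b1: after 2 affine steps, its disk has center (-1/2, 1/4), radius 1/120
b3: after 1 affine step, its disk has center (0, -1/2), radius 1/9


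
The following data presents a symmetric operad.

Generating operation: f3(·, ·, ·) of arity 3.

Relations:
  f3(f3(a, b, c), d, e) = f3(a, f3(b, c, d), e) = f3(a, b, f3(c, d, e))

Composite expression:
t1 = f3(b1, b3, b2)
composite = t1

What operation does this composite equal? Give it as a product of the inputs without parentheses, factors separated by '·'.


Every regrouping of f3 is equal, so read the b-inputs in written order.
f3(b1, b3, b2) unparenthesizes to b1 · b3 · b2

b1 · b3 · b2


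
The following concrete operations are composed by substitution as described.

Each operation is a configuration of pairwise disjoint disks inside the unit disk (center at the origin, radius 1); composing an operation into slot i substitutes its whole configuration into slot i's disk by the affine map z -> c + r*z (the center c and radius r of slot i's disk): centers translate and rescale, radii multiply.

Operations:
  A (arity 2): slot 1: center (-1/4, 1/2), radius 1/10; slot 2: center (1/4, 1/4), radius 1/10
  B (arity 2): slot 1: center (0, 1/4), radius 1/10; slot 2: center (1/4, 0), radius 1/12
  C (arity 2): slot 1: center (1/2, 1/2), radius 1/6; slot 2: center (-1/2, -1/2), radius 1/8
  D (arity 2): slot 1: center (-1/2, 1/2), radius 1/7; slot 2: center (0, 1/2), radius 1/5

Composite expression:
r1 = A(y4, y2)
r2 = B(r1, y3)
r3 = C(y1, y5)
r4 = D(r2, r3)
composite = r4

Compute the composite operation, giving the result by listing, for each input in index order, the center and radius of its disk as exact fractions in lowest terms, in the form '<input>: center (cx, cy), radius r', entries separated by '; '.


Only the slot chain above each y matters under D; compose those maps.
input y4: composing its 3 substitution steps yields center (-141/280, 19/35), radius 1/700
input y2: composing its 3 substitution steps yields center (-139/280, 151/280), radius 1/700
input y3: composing its 2 substitution steps yields center (-13/28, 1/2), radius 1/84
input y1: composing its 2 substitution steps yields center (1/10, 3/5), radius 1/30
input y5: composing its 2 substitution steps yields center (-1/10, 2/5), radius 1/40

y1: center (1/10, 3/5), radius 1/30; y2: center (-139/280, 151/280), radius 1/700; y3: center (-13/28, 1/2), radius 1/84; y4: center (-141/280, 19/35), radius 1/700; y5: center (-1/10, 2/5), radius 1/40


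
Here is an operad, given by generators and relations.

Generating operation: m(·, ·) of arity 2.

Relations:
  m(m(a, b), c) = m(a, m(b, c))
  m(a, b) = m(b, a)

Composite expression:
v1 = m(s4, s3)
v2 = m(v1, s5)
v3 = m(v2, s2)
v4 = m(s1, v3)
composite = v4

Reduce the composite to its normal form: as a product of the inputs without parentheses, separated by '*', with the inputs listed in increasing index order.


s1 * s2 * s3 * s4 * s5

Shape and order are irrelevant to m; the s-input set decides.
m(s4, s3) flattens to s4 * s3
m(m(s4, s3), s5) flattens to s4 * s3 * s5
m(m(m(s4, s3), s5), s2) flattens to s4 * s3 * s5 * s2
m(s1, m(m(m(s4, s3), s5), s2)) flattens to s1 * s4 * s3 * s5 * s2
rearranged into index order: s1 * s2 * s3 * s4 * s5


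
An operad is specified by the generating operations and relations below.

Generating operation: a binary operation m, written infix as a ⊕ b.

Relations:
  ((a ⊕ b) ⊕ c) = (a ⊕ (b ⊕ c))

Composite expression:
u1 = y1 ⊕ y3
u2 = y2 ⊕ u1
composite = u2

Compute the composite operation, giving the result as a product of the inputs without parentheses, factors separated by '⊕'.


y2 ⊕ y1 ⊕ y3

All parenthesizations of m agree; list the y-inputs left to right.
(y1 ⊕ y3) unparenthesizes to y1 ⊕ y3
(y2 ⊕ (y1 ⊕ y3)) unparenthesizes to y2 ⊕ y1 ⊕ y3


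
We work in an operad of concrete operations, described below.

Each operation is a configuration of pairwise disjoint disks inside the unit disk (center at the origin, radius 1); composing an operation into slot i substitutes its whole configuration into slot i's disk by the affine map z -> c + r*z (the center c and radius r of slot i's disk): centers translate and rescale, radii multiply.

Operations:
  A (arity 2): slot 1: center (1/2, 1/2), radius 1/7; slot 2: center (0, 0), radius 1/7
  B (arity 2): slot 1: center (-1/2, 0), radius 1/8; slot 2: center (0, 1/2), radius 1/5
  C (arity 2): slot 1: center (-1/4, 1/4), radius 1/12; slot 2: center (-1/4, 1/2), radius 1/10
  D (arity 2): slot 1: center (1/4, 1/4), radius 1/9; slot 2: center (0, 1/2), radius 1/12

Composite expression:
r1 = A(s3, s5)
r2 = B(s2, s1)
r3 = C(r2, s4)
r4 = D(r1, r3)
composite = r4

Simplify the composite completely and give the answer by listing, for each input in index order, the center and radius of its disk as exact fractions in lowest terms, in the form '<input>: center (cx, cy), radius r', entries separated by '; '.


Below D, radii multiply path by path; the s-disk centers shift.
input s3: applying the 2 nested substitutions gives center (11/36, 11/36), radius 1/63
input s5: applying the 2 nested substitutions gives center (1/4, 1/4), radius 1/63
input s2: applying the 3 nested substitutions gives center (-7/288, 25/48), radius 1/1152
input s1: applying the 3 nested substitutions gives center (-1/48, 151/288), radius 1/720
input s4: applying the 2 nested substitutions gives center (-1/48, 13/24), radius 1/120

s1: center (-1/48, 151/288), radius 1/720; s2: center (-7/288, 25/48), radius 1/1152; s3: center (11/36, 11/36), radius 1/63; s4: center (-1/48, 13/24), radius 1/120; s5: center (1/4, 1/4), radius 1/63


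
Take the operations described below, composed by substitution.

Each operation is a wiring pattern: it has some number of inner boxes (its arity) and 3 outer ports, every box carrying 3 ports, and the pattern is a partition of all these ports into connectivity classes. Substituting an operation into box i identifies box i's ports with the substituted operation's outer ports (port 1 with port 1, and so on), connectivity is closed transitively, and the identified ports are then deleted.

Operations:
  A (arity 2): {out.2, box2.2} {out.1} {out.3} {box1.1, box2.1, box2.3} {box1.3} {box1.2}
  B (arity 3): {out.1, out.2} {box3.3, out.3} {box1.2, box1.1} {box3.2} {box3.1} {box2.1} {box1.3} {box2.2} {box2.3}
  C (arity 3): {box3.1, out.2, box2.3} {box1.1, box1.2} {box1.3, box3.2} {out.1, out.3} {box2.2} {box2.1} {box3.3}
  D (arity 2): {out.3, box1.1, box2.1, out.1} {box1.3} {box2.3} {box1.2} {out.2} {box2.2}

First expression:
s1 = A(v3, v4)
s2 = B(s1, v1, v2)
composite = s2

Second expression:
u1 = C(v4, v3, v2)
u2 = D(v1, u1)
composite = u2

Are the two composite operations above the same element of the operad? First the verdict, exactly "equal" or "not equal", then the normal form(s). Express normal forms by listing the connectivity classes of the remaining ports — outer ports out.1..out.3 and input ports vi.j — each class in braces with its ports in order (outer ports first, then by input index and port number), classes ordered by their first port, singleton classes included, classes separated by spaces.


not equal — first {out.1, out.2} {out.3, v2.3} {v1.1} {v1.2} {v1.3} {v2.1} {v2.2} {v3.1, v4.1, v4.3} {v3.2} {v3.3} {v4.2}, second {out.1, out.3, v1.1} {out.2} {v1.2} {v1.3} {v2.1, v3.3} {v2.2, v4.3} {v2.3} {v3.1} {v3.2} {v4.1, v4.2}

In normal form, the first expression is {out.1, out.2} {out.3, v2.3} {v1.1} {v1.2} {v1.3} {v2.1} {v2.2} {v3.1, v4.1, v4.3} {v3.2} {v3.3} {v4.2}
In normal form, the second expression is {out.1, out.3, v1.1} {out.2} {v1.2} {v1.3} {v2.1, v3.3} {v2.2, v4.3} {v2.3} {v3.1} {v3.2} {v4.1, v4.2}
No match — not equal.


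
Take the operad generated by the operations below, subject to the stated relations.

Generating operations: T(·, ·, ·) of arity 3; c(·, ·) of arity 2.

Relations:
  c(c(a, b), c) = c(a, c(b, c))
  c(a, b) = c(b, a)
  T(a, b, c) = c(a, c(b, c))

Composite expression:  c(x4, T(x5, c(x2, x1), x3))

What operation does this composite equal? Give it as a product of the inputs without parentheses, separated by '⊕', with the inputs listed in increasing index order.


Reordering under c is free, so list the x-inputs canonically.
c(x2, x1) collapses to x2 ⊕ x1
T(x5, c(x2, x1), x3) collapses to x5 ⊕ x2 ⊕ x1 ⊕ x3
c(x4, T(x5, c(x2, x1), x3)) collapses to x4 ⊕ x5 ⊕ x2 ⊕ x1 ⊕ x3
putting the inputs in ascending order: x1 ⊕ x2 ⊕ x3 ⊕ x4 ⊕ x5

x1 ⊕ x2 ⊕ x3 ⊕ x4 ⊕ x5


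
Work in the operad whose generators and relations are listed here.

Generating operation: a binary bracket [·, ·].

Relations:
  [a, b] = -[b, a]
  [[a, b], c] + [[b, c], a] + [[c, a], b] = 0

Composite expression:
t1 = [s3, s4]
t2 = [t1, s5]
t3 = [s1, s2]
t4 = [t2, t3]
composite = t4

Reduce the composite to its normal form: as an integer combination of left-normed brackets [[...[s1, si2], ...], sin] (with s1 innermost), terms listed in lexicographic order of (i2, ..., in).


-[[[[s1, s2], s3], s4], s5] + [[[[s1, s2], s4], s3], s5] + [[[[s1, s2], s5], s3], s4] - [[[[s1, s2], s5], s4], s3]

Antisymmetry and Jacobi reduce to s1-anchored left-normed brackets.
Composite bracket: [[[s3, s4], s5], [s1, s2]]
Expanding via [a, b] = ab - ba: 16 signed words (2^4 = 16).
Coefficients come from the s1-initial words:
  s1s2s3s4s5 appears with sign -1, giving the term -[[[[s1, s2], s3], s4], s5]
  s1s2s4s3s5 appears with sign +1, giving the term +[[[[s1, s2], s4], s3], s5]
  s1s2s5s3s4 appears with sign +1, giving the term +[[[[s1, s2], s5], s3], s4]
  s1s2s5s4s3 appears with sign -1, giving the term -[[[[s1, s2], s5], s4], s3]


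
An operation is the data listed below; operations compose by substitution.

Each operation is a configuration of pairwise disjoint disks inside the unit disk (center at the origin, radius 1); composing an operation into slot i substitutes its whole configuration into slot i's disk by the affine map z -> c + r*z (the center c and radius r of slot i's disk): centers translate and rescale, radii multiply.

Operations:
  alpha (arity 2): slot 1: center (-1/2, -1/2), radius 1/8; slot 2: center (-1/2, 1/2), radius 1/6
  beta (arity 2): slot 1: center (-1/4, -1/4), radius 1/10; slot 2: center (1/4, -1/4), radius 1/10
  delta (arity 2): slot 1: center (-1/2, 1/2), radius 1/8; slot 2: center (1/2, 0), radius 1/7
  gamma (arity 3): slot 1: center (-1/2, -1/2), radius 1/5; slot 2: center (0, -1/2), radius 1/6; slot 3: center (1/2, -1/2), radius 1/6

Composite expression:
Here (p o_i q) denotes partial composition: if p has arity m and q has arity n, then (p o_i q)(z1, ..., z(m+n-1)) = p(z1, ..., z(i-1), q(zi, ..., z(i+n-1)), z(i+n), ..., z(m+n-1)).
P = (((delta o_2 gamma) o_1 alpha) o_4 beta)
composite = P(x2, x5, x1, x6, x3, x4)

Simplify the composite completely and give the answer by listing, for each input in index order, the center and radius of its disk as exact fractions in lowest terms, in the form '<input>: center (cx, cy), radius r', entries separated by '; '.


x1: center (3/7, -1/14), radius 1/35; x2: center (-9/16, 7/16), radius 1/64; x3: center (85/168, -13/168), radius 1/420; x4: center (4/7, -1/14), radius 1/42; x5: center (-9/16, 9/16), radius 1/48; x6: center (83/168, -13/168), radius 1/420

Nesting under delta composes maps z -> c + r*z down each x-path.
x2 passes through 2 substitutions, ending at center (-9/16, 7/16), radius 1/64
x5 passes through 2 substitutions, ending at center (-9/16, 9/16), radius 1/48
x1 passes through 2 substitutions, ending at center (3/7, -1/14), radius 1/35
x6 passes through 3 substitutions, ending at center (83/168, -13/168), radius 1/420
x3 passes through 3 substitutions, ending at center (85/168, -13/168), radius 1/420
x4 passes through 2 substitutions, ending at center (4/7, -1/14), radius 1/42


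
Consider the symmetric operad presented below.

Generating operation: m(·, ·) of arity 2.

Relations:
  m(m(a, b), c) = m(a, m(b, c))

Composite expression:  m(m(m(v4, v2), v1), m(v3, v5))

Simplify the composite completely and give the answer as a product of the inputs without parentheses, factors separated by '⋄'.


v4 ⋄ v2 ⋄ v1 ⋄ v3 ⋄ v5

The m-tree's shape is irrelevant; the v-reading-order decides.
m(v4, v2) flattens to v4 ⋄ v2
m(m(v4, v2), v1) flattens to v4 ⋄ v2 ⋄ v1
m(v3, v5) flattens to v3 ⋄ v5
m(m(m(v4, v2), v1), m(v3, v5)) flattens to v4 ⋄ v2 ⋄ v1 ⋄ v3 ⋄ v5


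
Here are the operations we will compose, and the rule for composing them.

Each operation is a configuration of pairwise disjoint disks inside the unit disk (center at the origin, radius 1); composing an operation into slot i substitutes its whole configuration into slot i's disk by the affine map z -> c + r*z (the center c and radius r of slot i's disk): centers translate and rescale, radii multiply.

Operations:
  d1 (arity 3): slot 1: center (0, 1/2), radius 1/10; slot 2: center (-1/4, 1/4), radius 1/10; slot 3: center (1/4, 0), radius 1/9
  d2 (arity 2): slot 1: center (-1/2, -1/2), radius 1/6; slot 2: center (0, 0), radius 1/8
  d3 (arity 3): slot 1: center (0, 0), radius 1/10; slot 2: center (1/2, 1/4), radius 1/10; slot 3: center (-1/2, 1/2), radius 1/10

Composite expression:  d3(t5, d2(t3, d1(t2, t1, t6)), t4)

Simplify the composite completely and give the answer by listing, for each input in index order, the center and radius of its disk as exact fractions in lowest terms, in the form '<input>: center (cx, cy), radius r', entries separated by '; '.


t1: center (159/320, 81/320), radius 1/800; t2: center (1/2, 41/160), radius 1/800; t3: center (9/20, 1/5), radius 1/60; t4: center (-1/2, 1/2), radius 1/10; t5: center (0, 0), radius 1/10; t6: center (161/320, 1/4), radius 1/720

Follow each t-input down from d3: c' goes to c + r*c', radius to r*r'.
input t5: applying the 1 nested substitution gives center (0, 0), radius 1/10
input t3: applying the 2 nested substitutions gives center (9/20, 1/5), radius 1/60
input t2: applying the 3 nested substitutions gives center (1/2, 41/160), radius 1/800
input t1: applying the 3 nested substitutions gives center (159/320, 81/320), radius 1/800
input t6: applying the 3 nested substitutions gives center (161/320, 1/4), radius 1/720
input t4: applying the 1 nested substitution gives center (-1/2, 1/2), radius 1/10


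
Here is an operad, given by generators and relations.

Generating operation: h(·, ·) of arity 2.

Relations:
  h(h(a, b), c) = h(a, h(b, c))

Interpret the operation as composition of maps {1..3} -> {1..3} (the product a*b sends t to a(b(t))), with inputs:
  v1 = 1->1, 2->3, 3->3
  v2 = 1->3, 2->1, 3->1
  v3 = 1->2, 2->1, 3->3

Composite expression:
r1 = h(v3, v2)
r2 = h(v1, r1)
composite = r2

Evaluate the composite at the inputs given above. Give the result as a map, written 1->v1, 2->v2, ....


h(v3, v2) = 1->3, 2->2, 3->2
h(v1, h(v3, v2)) = 1->3, 2->3, 3->3

1->3, 2->3, 3->3
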